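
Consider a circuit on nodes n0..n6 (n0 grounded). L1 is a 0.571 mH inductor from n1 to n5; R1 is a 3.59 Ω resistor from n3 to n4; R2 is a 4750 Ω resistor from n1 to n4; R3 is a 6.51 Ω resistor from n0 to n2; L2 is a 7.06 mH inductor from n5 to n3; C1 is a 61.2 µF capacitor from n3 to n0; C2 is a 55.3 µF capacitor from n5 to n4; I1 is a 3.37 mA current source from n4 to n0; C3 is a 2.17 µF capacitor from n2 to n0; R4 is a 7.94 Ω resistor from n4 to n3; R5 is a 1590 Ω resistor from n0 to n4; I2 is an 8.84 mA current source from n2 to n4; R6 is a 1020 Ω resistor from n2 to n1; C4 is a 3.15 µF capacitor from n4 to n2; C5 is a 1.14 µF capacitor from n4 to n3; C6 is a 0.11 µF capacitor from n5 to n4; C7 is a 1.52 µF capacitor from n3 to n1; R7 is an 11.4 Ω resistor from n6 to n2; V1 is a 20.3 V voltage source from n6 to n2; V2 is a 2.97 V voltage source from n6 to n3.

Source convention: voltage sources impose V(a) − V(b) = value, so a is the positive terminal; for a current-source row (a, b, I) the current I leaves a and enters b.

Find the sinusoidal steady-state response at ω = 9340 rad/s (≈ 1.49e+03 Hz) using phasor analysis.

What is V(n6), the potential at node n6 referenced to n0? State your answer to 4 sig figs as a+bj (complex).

4.623-4.061j V

Element admittances at ω=9340 rad/s:
  Y(L1) = 0.000-0.1875j S between n1,n5
  Y(R1) = 0.2786+0.000j S between n3,n4
  Y(R2) = 0.0002105+0.000j S between n1,n4
  Y(R3) = 0.1536+0.000j S between n0,n2
  Y(L2) = 0.000-0.01517j S between n5,n3
  Y(C1) = 0.000+0.5716j S between n3,n0
  Y(C2) = 0.000+0.5165j S between n5,n4
  I1: injects 0.00337 A into n0 (from n4)
  Y(C3) = 0.000+0.02027j S between n2,n0
  Y(R4) = 0.1259+0.000j S between n4,n3
  Y(R5) = 0.0006289+0.000j S between n0,n4
  I2: injects 0.00884 A into n4 (from n2)
  Y(R6) = 0.0009804+0.000j S between n2,n1
  Y(C4) = 0.000+0.02942j S between n4,n2
  Y(C5) = 0.000+0.01065j S between n4,n3
  Y(C6) = 0.000+0.001027j S between n5,n4
  Y(C7) = 0.000+0.01420j S between n3,n1
  Y(R7) = 0.08772+0.000j S between n6,n2
  V1: constraint V(n6)−V(n2) = 20.3
  V2: constraint V(n6)−V(n3) = 2.97
Assemble and solve the 8×8 MNA system:
  V(n1)=1.479-5.454j  V(n2)=-15.68-4.061j  V(n3)=1.653-4.061j  V(n4)=1.497-5.294j  V(n5)=1.500-5.259j  V(n6)=4.623-4.061j
  i(V1)=-4.151-1.445j  i(V2)=2.370+1.445j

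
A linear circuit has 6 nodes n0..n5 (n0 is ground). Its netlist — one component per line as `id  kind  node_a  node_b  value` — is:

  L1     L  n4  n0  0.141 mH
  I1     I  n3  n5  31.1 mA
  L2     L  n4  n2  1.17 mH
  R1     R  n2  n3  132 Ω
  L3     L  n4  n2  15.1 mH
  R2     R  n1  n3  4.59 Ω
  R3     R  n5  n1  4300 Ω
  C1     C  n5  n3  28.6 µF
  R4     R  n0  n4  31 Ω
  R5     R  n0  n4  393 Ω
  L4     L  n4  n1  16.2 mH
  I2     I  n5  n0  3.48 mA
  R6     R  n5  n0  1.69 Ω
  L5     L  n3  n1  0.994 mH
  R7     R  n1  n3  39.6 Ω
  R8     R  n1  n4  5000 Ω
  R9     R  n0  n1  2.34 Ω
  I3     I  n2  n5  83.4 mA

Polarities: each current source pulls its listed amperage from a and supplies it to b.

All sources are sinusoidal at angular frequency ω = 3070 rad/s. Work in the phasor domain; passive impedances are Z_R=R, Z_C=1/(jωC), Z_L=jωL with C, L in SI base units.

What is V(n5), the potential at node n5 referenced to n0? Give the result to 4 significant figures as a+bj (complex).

Element admittances at ω=3070 rad/s:
  Y(L1) = 0.000-2.310j S between n4,n0
  I1: injects 0.0311 A into n5 (from n3)
  Y(L2) = 0.000-0.2784j S between n4,n2
  Y(R1) = 0.007576+0.000j S between n2,n3
  Y(L3) = 0.000-0.02157j S between n4,n2
  Y(R2) = 0.2179+0.000j S between n1,n3
  Y(R3) = 0.0002326+0.000j S between n5,n1
  Y(C1) = 0.000+0.08780j S between n5,n3
  Y(R4) = 0.03226+0.000j S between n0,n4
  Y(R5) = 0.002545+0.000j S between n0,n4
  Y(L4) = 0.000-0.02011j S between n4,n1
  I2: injects 0.00348 A into n0 (from n5)
  Y(R6) = 0.5917+0.000j S between n5,n0
  Y(L5) = 0.000-0.3277j S between n3,n1
  Y(R7) = 0.02525+0.000j S between n1,n3
  Y(R8) = 0.0002000+0.000j S between n1,n4
  Y(R9) = 0.4274+0.000j S between n0,n1
  I3: injects 0.0834 A into n5 (from n2)
Assemble and solve the 5×5 MNA system:
  V(n1)=-0.05560+0.05455j  V(n2)=-0.01139-0.3169j  V(n3)=-0.1358+0.04689j  V(n4)=-0.002203-0.03570j  V(n5)=0.1738-0.04590j

0.1738-0.04590j V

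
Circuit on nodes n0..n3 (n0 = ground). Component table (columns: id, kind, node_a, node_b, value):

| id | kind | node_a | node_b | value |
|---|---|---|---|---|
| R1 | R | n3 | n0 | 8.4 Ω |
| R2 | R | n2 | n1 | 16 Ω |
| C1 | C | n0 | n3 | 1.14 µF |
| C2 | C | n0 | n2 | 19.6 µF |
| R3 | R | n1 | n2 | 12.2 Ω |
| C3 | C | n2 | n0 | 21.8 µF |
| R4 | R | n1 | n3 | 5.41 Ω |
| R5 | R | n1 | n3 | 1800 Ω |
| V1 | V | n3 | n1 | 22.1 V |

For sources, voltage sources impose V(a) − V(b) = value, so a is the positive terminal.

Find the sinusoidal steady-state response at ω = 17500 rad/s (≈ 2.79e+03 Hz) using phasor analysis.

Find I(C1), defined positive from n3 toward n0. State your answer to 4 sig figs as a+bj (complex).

-0.003372+0.2381j A

Element admittances at ω=17500 rad/s:
  Y(R1) = 0.1190+0.000j S between n3,n0
  Y(R2) = 0.06250+0.000j S between n2,n1
  Y(C1) = 0.000+0.01995j S between n0,n3
  Y(C2) = 0.000+0.3430j S between n0,n2
  Y(R3) = 0.08197+0.000j S between n1,n2
  Y(C3) = 0.000+0.3815j S between n2,n0
  Y(R4) = 0.1848+0.000j S between n1,n3
  Y(R5) = 0.0005556+0.000j S between n1,n3
  V1: constraint V(n3)−V(n1) = 22.1
Assemble and solve the 4×4 MNA system:
  V(n1)=-10.17+0.1690j  V(n2)=-0.3564+1.956j  V(n3)=11.93+0.1690j
  i(V1)=-5.515-0.2582j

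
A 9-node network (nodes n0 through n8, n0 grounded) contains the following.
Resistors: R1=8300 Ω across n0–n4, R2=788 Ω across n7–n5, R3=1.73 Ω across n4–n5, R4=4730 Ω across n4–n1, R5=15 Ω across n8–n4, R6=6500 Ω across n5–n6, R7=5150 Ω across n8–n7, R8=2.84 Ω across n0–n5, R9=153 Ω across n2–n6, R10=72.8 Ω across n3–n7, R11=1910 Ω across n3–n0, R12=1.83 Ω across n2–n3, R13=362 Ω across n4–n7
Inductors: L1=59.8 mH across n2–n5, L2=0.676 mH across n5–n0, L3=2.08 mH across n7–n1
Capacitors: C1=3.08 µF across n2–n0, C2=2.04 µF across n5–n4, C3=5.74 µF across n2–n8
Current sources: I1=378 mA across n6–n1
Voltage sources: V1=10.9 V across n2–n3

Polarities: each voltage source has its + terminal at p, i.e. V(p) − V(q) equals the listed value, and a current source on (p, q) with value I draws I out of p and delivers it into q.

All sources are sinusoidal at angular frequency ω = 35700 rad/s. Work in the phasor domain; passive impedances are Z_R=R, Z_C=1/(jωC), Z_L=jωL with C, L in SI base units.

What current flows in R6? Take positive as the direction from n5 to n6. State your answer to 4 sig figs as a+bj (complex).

Element admittances at ω=35700 rad/s:
  Y(R1) = 0.0001205+0.000j S between n0,n4
  Y(L1) = 0.000-0.0004684j S between n2,n5
  Y(C1) = 0.000+0.1100j S between n2,n0
  Y(R2) = 0.001269+0.000j S between n7,n5
  Y(R3) = 0.5780+0.000j S between n4,n5
  Y(C2) = 0.000+0.07283j S between n5,n4
  Y(R4) = 0.0002114+0.000j S between n4,n1
  Y(R5) = 0.06667+0.000j S between n8,n4
  Y(R6) = 0.0001538+0.000j S between n5,n6
  Y(R7) = 0.0001942+0.000j S between n8,n7
  Y(L2) = 0.000-0.04144j S between n5,n0
  I1: injects 0.378 A into n1 (from n6)
  Y(R8) = 0.3521+0.000j S between n0,n5
  Y(R9) = 0.006536+0.000j S between n2,n6
  Y(R10) = 0.01374+0.000j S between n3,n7
  Y(R11) = 0.0005236+0.000j S between n3,n0
  Y(R12) = 0.5464+0.000j S between n2,n3
  Y(L3) = 0.000-0.01347j S between n7,n1
  Y(C3) = 0.000+0.2049j S between n2,n8
  Y(R13) = 0.002762+0.000j S between n4,n7
  V1: constraint V(n2)−V(n3) = 10.9
Assemble and solve the 9×9 MNA system:
  V(n1)=12.94+27.71j  V(n2)=-0.09133+0.2087j  V(n3)=-10.99+0.2087j  V(n4)=0.1159+0.04978j  V(n5)=0.07708+0.03726j  V(n6)=-56.59+0.2047j  V(n7)=12.51-0.1544j  V(n8)=-0.1149+0.1216j
  i(V1)=-6.285+0.005097j

0.008718-2.576e-05j A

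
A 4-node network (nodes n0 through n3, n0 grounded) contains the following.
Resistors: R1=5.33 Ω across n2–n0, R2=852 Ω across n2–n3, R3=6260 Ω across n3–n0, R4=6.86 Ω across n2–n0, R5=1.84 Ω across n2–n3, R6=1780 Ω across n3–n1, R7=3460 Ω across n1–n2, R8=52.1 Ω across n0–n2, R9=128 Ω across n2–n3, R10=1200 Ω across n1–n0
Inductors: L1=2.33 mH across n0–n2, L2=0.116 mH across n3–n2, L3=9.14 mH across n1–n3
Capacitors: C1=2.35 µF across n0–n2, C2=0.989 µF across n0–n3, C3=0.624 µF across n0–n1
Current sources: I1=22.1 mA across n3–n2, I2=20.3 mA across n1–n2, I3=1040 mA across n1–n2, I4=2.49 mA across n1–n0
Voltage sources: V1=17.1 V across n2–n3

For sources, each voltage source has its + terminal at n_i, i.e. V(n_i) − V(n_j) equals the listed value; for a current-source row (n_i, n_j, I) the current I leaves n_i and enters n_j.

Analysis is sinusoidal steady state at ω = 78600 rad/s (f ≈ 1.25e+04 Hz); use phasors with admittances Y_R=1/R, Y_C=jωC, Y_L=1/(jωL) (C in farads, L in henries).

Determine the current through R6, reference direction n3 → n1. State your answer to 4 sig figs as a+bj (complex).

Element admittances at ω=78600 rad/s:
  Y(R1) = 0.1876+0.000j S between n2,n0
  Y(R2) = 0.001174+0.000j S between n2,n3
  Y(L1) = 0.000-0.005460j S between n0,n2
  Y(C1) = 0.000+0.1847j S between n0,n2
  I1: injects 0.0221 A into n2 (from n3)
  Y(C2) = 0.000+0.07774j S between n0,n3
  I2: injects 0.0203 A into n2 (from n1)
  Y(R3) = 0.0001597+0.000j S between n3,n0
  Y(R4) = 0.1458+0.000j S between n2,n0
  Y(C3) = 0.000+0.04905j S between n0,n1
  Y(R5) = 0.5435+0.000j S between n2,n3
  Y(R6) = 0.0005618+0.000j S between n3,n1
  Y(L2) = 0.000-0.1097j S between n3,n2
  Y(L3) = 0.000-0.001392j S between n1,n3
  Y(R7) = 0.0002890+0.000j S between n1,n2
  I3: injects 1.04 A into n2 (from n1)
  Y(R8) = 0.01919+0.000j S between n0,n2
  Y(R9) = 0.007812+0.000j S between n2,n3
  I4: injects 0.00249 A into n0 (from n1)
  Y(R10) = 0.0008333+0.000j S between n1,n0
  V1: constraint V(n2)−V(n3) = 17.1
Assemble and solve the 4×4 MNA system:
  V(n1)=-0.3863+22.39j  V(n2)=3.829+0.9797j  V(n3)=-13.27+0.9797j
  i(V1)=-9.540+0.8499j

-0.007239-0.01203j A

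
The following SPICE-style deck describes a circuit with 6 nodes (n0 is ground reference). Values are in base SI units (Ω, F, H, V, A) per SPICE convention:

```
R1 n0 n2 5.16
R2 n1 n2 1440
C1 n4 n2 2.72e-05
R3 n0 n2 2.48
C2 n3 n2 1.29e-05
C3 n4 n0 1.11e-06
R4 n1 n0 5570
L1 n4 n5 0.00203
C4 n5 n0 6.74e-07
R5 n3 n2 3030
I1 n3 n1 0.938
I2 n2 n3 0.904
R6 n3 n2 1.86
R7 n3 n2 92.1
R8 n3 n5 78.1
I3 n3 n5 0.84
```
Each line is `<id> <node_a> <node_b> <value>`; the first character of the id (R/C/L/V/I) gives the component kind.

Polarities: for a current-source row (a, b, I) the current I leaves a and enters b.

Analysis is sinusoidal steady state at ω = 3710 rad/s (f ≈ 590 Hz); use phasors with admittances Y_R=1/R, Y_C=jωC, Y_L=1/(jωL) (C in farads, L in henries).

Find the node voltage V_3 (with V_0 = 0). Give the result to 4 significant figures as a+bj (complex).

Element admittances at ω=3710 rad/s:
  Y(R1) = 0.1938+0.000j S between n0,n2
  Y(R2) = 0.0006944+0.000j S between n1,n2
  Y(C1) = 0.000+0.1009j S between n4,n2
  Y(R3) = 0.4032+0.000j S between n0,n2
  Y(C2) = 0.000+0.04786j S between n3,n2
  Y(C3) = 0.000+0.004118j S between n4,n0
  Y(R4) = 0.0001795+0.000j S between n1,n0
  Y(L1) = 0.000-0.1328j S between n4,n5
  Y(C4) = 0.000+0.002501j S between n5,n0
  Y(R5) = 0.0003300+0.000j S between n3,n2
  I1: injects 0.938 A into n1 (from n3)
  I2: injects 0.904 A into n3 (from n2)
  Y(R6) = 0.5376+0.000j S between n3,n2
  Y(R7) = 0.01086+0.000j S between n3,n2
  Y(R8) = 0.01280+0.000j S between n3,n5
  I3: injects 0.84 A into n5 (from n3)
Assemble and solve the 5×5 MNA system:
  V(n1)=1073+0.001900j  V(n2)=-0.3830+0.002392j  V(n3)=-1.930+0.09721j  V(n4)=-0.1509-7.761j  V(n5)=-0.3226-1.620j

-1.930+0.09721j V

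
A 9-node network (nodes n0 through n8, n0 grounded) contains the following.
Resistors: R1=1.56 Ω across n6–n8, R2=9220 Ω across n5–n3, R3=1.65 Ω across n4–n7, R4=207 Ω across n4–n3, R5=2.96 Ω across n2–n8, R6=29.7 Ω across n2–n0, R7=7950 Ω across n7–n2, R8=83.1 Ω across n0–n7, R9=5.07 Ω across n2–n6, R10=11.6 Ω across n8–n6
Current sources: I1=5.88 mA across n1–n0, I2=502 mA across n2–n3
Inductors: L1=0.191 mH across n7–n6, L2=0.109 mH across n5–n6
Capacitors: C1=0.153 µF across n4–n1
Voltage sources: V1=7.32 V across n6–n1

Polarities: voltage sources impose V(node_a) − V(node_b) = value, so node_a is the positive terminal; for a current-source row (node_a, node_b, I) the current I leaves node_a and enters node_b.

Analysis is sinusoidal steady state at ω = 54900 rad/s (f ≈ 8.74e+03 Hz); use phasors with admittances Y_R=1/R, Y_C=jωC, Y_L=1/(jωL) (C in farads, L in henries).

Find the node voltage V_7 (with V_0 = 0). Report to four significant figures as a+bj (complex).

MNA unknowns: 8 node voltages V₁..V_8 plus 1 source current (V1)
R1: Y=0.6410+0.000j on G[6,8]
R2: Y=0.0001085+0.000j on G[5,3]
I1: z[1]−=0.00588, z[0]+=0.00588
L1: Y=0.000-0.09537j on G[7,6]
R3: Y=0.6061+0.000j on G[4,7]
R4: Y=0.004831+0.000j on G[4,3]
R5: Y=0.3378+0.000j on G[2,8]
R6: Y=0.03367+0.000j on G[2,0]
R7: Y=0.0001258+0.000j on G[7,2]
R8: Y=0.01203+0.000j on G[0,7]
L2: Y=0.000-0.1671j on G[5,6]
I2: z[2]−=0.502, z[3]+=0.502
R9: Y=0.1972+0.000j on G[2,6]
R10: Y=0.08621+0.000j on G[8,6]
C1: Y=0.000+0.008400j on G[4,1]
V1: row V6−V1=7.32, i_V1 at 6,1
solve → V1=-6.984-1.502j, V2=-0.7754-1.391j, V3=104.1+3.645j, V4=2.563+3.759j, V5=0.3327-1.435j, V6=0.3360-1.502j, V7=1.681+3.892j, V8=-0.01649-1.467j
aux → i_V1=0.05007-0.08020j

1.681+3.892j V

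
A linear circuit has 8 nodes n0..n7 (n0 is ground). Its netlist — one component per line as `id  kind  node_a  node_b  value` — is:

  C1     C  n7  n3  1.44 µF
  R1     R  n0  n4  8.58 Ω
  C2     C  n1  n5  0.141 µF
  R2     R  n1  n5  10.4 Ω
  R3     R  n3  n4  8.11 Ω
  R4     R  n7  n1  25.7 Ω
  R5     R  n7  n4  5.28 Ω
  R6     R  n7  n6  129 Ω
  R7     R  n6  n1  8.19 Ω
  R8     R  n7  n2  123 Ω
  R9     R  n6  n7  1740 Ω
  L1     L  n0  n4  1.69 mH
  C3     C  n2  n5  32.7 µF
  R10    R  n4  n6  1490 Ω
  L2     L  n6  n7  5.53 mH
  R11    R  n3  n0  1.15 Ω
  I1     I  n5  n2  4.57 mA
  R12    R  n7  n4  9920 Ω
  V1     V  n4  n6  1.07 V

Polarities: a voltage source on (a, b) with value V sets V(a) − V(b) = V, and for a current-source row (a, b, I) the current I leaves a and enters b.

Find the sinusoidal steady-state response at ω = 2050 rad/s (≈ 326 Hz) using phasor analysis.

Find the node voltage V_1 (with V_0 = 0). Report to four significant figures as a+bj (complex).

Apply KCL at each of the 7 non-ground nodes and solve the resulting linear system.
Node n1: branches {C2, R2, R4, R7} → V_1 = -0.8603+0.08952j
Node n2: branches {R8, C3, I1} → V_2 = -0.7823-0.01104j
Node n3: branches {C1, R3, R11} → V_3 = -0.0009322-0.0005259j
Node n4: branches {R1, R3, R5, L1, R10, R12, V1} → V_4 = -0.0003874+0.002965j
Node n5: branches {C2, R2, C3, I1} → V_5 = -0.8196+0.1154j
Node n6: branches {R6, R7, R9, R10, L2, V1} → V_6 = -1.070+0.002965j
Node n7: branches {C1, R4, R5, R6, R8, R9, L2, R12} → V_7 = -0.3017+0.2968j
Source currents: i(V1)=-0.05869+0.05479j

-0.8603+0.08952j V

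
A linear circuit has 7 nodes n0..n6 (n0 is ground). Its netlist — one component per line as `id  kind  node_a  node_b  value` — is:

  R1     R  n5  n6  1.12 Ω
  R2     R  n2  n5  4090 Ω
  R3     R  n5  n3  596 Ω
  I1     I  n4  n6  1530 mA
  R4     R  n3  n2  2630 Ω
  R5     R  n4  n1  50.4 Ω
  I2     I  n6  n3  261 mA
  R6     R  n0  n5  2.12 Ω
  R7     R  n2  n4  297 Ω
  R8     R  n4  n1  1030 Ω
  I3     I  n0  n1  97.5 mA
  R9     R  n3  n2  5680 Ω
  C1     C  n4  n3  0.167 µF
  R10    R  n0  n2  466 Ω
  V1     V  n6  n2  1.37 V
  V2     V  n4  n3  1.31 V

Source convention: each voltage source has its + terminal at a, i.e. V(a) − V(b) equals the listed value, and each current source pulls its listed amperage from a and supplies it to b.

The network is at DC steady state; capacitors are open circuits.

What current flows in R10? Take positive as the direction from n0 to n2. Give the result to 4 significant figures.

0.001403 A

Element admittances at DC:
  Y(R1) = 0.8929 S between n5,n6
  Y(R2) = 0.0002445 S between n2,n5
  Y(R3) = 0.001678 S between n5,n3
  I1: injects 1.53 A into n6 (from n4)
  Y(R4) = 0.0003802 S between n3,n2
  Y(R5) = 0.01984 S between n4,n1
  I2: injects 0.261 A into n3 (from n6)
  Y(R6) = 0.4717 S between n0,n5
  Y(R7) = 0.003367 S between n2,n4
  Y(R8) = 0.0009709 S between n4,n1
  I3: injects 0.0975 A into n1 (from n0)
  Y(R9) = 0.0001761 S between n3,n2
  Y(C1) = 0.000 S between n4,n3
  Y(R10) = 0.002146 S between n0,n2
  V1: constraint V(n6)−V(n2) = 1.37
  V2: constraint V(n4)−V(n3) = 1.31
Assemble and solve the 8×8 MNA system:
  V(n1)=-204.3  V(n2)=-0.6537  V(n3)=-210.3  V(n4)=-209.0  V(n5)=0.2097  V(n6)=0.7163
  i(V1)=0.8166  i(V2)=-0.7309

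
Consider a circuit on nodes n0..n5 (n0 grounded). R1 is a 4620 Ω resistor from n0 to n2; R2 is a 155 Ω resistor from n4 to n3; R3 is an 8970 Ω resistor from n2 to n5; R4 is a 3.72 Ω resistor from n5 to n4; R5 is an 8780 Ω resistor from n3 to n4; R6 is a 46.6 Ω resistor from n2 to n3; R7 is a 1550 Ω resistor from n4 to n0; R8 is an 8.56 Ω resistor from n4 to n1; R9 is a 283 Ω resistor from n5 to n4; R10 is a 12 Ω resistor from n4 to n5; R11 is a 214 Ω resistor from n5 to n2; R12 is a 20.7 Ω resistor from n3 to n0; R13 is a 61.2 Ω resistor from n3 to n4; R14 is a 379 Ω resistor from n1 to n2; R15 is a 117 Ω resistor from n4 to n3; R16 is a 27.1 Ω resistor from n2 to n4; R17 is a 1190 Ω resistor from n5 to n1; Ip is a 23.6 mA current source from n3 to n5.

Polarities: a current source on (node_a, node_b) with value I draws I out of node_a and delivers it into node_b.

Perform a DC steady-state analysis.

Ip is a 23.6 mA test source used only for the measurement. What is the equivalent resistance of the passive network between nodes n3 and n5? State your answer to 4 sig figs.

R_eq = 24.03 Ω

Element admittances at DC:
  Y(R1) = 0.0002165 S between n0,n2
  Y(R2) = 0.006452 S between n4,n3
  Y(R3) = 0.0001115 S between n2,n5
  Y(R4) = 0.2688 S between n5,n4
  Y(R5) = 0.0001139 S between n3,n4
  Y(R6) = 0.02146 S between n2,n3
  Y(R7) = 0.0006452 S between n4,n0
  Y(R8) = 0.1168 S between n4,n1
  Y(R9) = 0.003534 S between n5,n4
  Y(R10) = 0.08333 S between n4,n5
  Y(R11) = 0.004673 S between n5,n2
  Y(R12) = 0.04831 S between n3,n0
  Y(R13) = 0.01634 S between n3,n4
  Y(R14) = 0.002639 S between n1,n2
  Y(R15) = 0.008547 S between n4,n3
  Y(R16) = 0.03690 S between n2,n4
  Y(R17) = 0.0008403 S between n5,n1
  Ip: injects 0.0236 A into n5 (from n3)
Assemble and solve the 5×5 MNA system:
  V(n1)=0.4927  V(n2)=0.3348  V(n3)=-0.008121  V(n4)=0.4958  V(n5)=0.5590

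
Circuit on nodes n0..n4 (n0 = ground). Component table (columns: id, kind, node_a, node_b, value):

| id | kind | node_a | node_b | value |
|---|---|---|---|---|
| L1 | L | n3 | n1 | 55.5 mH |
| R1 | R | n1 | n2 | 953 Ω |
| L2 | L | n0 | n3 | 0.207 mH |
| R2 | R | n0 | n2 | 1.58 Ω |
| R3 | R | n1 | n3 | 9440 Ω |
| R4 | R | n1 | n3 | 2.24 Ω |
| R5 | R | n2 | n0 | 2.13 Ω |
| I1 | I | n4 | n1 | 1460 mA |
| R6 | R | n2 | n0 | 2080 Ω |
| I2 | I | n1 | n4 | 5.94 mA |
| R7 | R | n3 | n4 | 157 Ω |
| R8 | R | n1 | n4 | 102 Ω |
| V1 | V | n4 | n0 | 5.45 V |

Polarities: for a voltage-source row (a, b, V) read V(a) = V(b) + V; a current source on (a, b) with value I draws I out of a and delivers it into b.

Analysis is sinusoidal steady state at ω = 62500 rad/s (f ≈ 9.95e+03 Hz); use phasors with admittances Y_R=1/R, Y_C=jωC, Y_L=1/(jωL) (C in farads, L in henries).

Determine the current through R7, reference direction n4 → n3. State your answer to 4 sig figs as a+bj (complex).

MNA unknowns: 4 node voltages V₁..V_4 plus 1 source current (V1)
L1: Y=0.000-0.0002883j on G[3,1]
R1: Y=0.001049+0.000j on G[1,2]
L2: Y=0.000-0.07729j on G[0,3]
R2: Y=0.6329+0.000j on G[0,2]
R3: Y=0.0001059+0.000j on G[1,3]
R4: Y=0.4464+0.000j on G[1,3]
R5: Y=0.4695+0.000j on G[2,0]
I1: z[4]−=1.46, z[1]+=1.46
R6: Y=0.0004808+0.000j on G[2,0]
I2: z[1]−=0.00594, z[4]+=0.00594
R7: Y=0.006369+0.000j on G[3,4]
R8: Y=0.009804+0.000j on G[1,4]
V1: row V4−V0=5.45, i_V1 at 4,0
solve → V1=7.280+18.15j, V2=0.006920+0.01726j, V3=4.081+18.59j, V4=5.450+0.000j
aux → i_V1=-1.445+0.2964j

0.008719-0.1184j A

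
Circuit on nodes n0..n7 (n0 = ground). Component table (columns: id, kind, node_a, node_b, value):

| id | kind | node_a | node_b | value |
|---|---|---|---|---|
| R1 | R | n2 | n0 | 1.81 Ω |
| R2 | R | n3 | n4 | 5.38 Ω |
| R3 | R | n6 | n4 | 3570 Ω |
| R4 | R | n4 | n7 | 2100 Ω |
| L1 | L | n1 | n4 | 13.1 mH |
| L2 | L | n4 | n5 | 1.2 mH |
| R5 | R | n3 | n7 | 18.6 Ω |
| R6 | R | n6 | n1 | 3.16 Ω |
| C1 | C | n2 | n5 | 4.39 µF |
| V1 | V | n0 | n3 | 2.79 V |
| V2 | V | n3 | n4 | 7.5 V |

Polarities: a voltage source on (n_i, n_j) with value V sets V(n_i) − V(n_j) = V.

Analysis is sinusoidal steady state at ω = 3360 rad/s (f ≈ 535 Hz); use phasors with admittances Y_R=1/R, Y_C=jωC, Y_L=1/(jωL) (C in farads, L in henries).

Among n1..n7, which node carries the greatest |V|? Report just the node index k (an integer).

Apply KCL at each of the 7 non-ground nodes and solve the resulting linear system.
Node n1: branches {L1, R6} → V_1 = -10.29+0.000j
Node n2: branches {R1, C1} → V_2 = -0.008285-0.2919j
Node n3: branches {R2, R5, V1, V2} → V_3 = -2.790+0.000j
Node n4: branches {R2, R3, R4, L1, L2, V2} → V_4 = -10.29+0.000j
Node n5: branches {L2, C1} → V_5 = -10.94+0.01846j
Node n6: branches {R3, R6} → V_6 = -10.29+0.000j
Node n7: branches {R4, R5} → V_7 = -2.856+0.000j
Source currents: i(V1)=-0.004577-0.1612j, i(V2)=-1.402-0.1612j

5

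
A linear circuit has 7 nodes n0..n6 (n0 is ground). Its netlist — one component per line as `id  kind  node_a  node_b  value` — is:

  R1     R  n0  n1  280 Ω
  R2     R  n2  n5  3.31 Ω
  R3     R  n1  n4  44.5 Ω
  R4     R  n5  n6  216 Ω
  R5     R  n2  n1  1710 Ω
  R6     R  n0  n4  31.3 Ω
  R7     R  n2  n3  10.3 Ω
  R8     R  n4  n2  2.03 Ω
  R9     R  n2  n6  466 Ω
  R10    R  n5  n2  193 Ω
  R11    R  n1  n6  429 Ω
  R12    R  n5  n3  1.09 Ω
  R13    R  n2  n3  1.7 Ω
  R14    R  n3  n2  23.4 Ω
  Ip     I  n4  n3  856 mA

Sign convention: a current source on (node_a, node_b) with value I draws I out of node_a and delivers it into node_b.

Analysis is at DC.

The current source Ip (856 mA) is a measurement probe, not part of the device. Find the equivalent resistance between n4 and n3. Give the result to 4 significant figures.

Element admittances at DC:
  Y(R1) = 0.003571 S between n0,n1
  Y(R2) = 0.3021 S between n2,n5
  Y(R3) = 0.02247 S between n1,n4
  Y(R4) = 0.004630 S between n5,n6
  Y(R5) = 0.0005848 S between n2,n1
  Y(R6) = 0.03195 S between n0,n4
  Y(R7) = 0.09709 S between n2,n3
  Y(R8) = 0.4926 S between n4,n2
  Y(R9) = 0.002146 S between n2,n6
  Y(R10) = 0.005181 S between n5,n2
  Y(R11) = 0.002331 S between n1,n6
  Y(R12) = 0.9174 S between n5,n3
  Y(R13) = 0.5882 S between n2,n3
  Y(R14) = 0.04274 S between n3,n2
  Ip: injects 0.856 A into n3 (from n4)
Assemble and solve the 6×6 MNA system:
  V(n1)=0.1541  V(n2)=1.712  V(n3)=2.602  V(n4)=-0.01722  V(n5)=2.376  V(n6)=1.651

R_eq = 3.060 Ω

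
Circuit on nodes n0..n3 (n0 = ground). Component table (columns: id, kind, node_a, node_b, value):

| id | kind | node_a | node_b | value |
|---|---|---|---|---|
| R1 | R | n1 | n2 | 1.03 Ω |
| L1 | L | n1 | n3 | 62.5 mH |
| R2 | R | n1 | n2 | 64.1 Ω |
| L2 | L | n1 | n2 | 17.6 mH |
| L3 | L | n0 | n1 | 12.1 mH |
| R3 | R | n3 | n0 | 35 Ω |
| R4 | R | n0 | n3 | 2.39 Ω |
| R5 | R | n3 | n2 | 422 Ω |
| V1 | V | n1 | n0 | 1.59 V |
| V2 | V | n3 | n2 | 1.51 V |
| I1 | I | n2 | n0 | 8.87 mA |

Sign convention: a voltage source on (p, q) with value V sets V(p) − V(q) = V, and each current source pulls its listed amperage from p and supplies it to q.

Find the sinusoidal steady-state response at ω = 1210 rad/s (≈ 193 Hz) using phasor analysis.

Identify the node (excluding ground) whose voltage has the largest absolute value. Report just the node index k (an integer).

3

Apply KCL at each of the 3 non-ground nodes and solve the resulting linear system.
Node n1: branches {R1, L1, R2, L2, L3, V1} → V_1 = 1.590+0.000j
Node n2: branches {R1, R2, L2, R5, V2, I1} → V_2 = 0.6183-0.02687j
Node n3: branches {L1, R3, R4, R5, V2} → V_3 = 2.128-0.02687j
Source currents: i(V1)=-0.9602+0.1206j, i(V2)=-0.9545+0.01913j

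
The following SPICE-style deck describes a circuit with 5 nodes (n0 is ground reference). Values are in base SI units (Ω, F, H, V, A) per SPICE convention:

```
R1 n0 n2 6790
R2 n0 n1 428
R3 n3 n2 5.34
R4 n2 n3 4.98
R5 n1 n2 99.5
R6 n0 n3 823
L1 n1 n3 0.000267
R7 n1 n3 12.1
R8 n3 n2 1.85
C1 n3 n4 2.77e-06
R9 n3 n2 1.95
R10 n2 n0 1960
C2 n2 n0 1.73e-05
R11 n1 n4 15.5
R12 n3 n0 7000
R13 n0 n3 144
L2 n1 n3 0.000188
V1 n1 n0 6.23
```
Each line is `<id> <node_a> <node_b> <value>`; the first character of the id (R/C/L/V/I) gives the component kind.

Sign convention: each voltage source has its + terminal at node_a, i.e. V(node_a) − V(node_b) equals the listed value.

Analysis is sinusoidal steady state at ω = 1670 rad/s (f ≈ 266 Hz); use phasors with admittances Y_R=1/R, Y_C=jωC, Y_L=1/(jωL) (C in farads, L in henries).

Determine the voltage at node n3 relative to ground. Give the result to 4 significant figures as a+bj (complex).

6.263-0.01162j V

Apply KCL at each of the 4 non-ground nodes and solve the resulting linear system.
Node n1: branches {R2, R5, L1, R7, R11, L2, V1} → V_1 = 6.230+0.000j
Node n2: branches {R1, R3, R4, R5, R8, R9, R10, C2} → V_2 = 6.257-0.1360j
Node n3: branches {R3, R4, R6, L1, R7, R8, C1, R9, R12, R13, L2} → V_3 = 6.263-0.01162j
Node n4: branches {C1, R11} → V_4 = 6.231+0.002285j
Source currents: i(V1)=-0.07460-0.1806j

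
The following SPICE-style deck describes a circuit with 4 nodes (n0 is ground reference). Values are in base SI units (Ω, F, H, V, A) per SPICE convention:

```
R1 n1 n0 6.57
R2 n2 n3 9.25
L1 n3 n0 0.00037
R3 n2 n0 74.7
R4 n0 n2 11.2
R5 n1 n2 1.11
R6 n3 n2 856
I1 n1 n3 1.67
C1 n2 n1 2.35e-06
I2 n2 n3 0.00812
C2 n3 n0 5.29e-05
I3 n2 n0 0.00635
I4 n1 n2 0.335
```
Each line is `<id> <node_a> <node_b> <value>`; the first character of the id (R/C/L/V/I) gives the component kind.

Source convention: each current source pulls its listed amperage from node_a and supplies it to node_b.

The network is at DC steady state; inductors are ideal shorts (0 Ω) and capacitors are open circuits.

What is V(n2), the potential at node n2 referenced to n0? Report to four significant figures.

-4.076 V

Apply KCL at each of the 3 non-ground nodes and solve the resulting linear system.
Node n1: branches {R1, R5, I1, C1, I4} → V_1 = -5.391
Node n2: branches {R2, R3, R4, R5, R6, C1, I2, I3, I4} → V_2 = -4.076
Node n3: branches {R2, L1, R6, I1, I2, C2} → V_3 = 0.000
Source currents: i(L1)=1.233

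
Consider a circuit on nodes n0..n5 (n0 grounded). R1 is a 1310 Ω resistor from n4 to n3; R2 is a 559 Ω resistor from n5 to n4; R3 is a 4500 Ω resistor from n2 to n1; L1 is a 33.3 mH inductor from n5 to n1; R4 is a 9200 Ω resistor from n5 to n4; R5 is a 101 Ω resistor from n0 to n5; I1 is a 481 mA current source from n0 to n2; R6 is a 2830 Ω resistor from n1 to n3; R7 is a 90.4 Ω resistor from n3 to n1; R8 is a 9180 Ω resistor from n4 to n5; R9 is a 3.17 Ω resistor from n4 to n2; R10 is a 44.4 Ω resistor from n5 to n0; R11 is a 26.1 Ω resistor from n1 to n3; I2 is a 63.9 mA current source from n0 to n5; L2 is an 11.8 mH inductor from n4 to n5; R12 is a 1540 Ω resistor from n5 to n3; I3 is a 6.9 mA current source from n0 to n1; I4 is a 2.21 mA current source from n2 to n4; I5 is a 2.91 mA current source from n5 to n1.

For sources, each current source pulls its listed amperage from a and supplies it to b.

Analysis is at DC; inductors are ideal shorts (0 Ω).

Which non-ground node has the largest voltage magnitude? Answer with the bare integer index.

MNA unknowns: 5 node voltages V₁..V_5 plus 2 source currents (L1, L2)
R1: Y=0.0007634 on G[4,3]
R2: Y=0.001789 on G[5,4]
R3: Y=0.0002222 on G[2,1]
L1: row V5−V1=0, i_L1 at 5,1
R4: Y=0.0001087 on G[5,4]
R5: Y=0.009901 on G[0,5]
I1: z[0]−=0.481, z[2]+=0.481
R6: Y=0.0003534 on G[1,3]
R7: Y=0.01106 on G[3,1]
R8: Y=0.0001089 on G[4,5]
R9: Y=0.3155 on G[4,2]
R10: Y=0.02252 on G[5,0]
R11: Y=0.03831 on G[1,3]
I2: z[0]−=0.0639, z[5]+=0.0639
L2: row V4−V5=0, i_L2 at 4,5
R12: Y=0.0006494 on G[5,3]
I3: z[0]−=0.0069, z[1]+=0.0069
I4: z[2]−=0.00221, z[4]+=0.00221
I5: z[5]−=0.00291, z[1]+=0.00291
solve → V1=17.02, V2=18.54, V3=17.02, V4=17.02, V5=17.02
aux → i_L1=-0.01015, i_L2=0.4807

2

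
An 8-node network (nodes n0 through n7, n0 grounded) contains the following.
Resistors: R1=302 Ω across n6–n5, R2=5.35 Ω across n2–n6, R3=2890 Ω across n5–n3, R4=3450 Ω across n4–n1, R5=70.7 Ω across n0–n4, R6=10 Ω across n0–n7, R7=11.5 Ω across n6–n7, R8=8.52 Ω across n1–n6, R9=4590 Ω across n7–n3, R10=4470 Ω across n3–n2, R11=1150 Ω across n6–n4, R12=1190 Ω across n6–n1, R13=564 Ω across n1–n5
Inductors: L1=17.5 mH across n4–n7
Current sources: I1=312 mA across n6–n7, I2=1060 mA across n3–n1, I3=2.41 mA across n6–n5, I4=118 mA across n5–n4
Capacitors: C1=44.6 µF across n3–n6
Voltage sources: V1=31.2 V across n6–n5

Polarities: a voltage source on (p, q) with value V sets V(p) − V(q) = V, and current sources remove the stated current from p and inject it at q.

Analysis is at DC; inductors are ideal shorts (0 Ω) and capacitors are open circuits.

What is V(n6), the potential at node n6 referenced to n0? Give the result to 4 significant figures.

-1.542 V

Apply KCL at each of the 7 non-ground nodes and solve the resulting linear system.
Node n1: branches {R4, R8, I2, R12, R13} → V_1 = 6.815
Node n2: branches {R2, R10} → V_2 = -3.167
Node n3: branches {R3, C1, R9, I2, R10} → V_3 = -1361
Node n4: branches {R4, R5, L1, R11, I4} → V_4 = 0.000
Node n5: branches {R1, R3, I3, I4, R13, V1} → V_5 = -32.74
Node n6: branches {R1, R2, I1, R7, R8, C1, I3, R11, R12, V1} → V_6 = -1.542
Node n7: branches {R6, L1, I1, R7, R9} → V_7 = 0.000
Source currents: i(L1)=0.1186, i(V1)=0.4018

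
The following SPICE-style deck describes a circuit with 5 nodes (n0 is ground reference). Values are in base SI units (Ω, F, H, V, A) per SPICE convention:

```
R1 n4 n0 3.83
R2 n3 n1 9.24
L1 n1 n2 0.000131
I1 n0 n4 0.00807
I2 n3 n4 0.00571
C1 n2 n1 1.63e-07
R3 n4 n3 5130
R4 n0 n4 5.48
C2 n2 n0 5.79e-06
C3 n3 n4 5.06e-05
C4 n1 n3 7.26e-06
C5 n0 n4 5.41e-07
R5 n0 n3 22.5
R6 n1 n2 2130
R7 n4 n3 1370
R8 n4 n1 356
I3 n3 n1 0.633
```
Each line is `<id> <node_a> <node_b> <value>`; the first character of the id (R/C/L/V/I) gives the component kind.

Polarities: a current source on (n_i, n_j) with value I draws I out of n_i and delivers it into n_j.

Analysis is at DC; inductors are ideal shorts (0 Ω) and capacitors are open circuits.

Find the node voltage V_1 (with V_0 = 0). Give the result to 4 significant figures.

5.267 V

Apply KCL at each of the 4 non-ground nodes and solve the resulting linear system.
Node n1: branches {R2, L1, C1, C4, R6, R8, I3} → V_1 = 5.267
Node n2: branches {L1, C1, C2, R6} → V_2 = 5.267
Node n3: branches {R2, I2, R3, C3, C4, R5, R7, I3} → V_3 = -0.4468
Node n4: branches {R1, I1, I2, R3, R4, C3, C5, R7, R8} → V_4 = 0.06296
Source currents: i(L1)=0.000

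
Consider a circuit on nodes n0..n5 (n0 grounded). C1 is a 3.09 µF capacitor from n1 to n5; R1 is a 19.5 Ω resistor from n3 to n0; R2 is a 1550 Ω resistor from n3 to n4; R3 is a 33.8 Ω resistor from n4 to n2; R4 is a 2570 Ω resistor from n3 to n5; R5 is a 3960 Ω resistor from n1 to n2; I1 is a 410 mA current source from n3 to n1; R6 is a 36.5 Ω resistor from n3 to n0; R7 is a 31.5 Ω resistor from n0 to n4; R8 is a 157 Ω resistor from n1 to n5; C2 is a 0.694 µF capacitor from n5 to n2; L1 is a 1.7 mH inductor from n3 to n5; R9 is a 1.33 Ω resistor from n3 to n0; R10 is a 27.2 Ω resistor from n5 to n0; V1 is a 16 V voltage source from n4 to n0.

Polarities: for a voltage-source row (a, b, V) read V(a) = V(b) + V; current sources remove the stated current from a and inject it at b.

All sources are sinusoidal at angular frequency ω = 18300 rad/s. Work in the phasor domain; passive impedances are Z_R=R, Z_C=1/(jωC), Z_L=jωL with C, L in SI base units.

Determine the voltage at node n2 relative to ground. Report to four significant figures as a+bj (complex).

Element admittances at ω=18300 rad/s:
  Y(C1) = 0.000+0.05655j S between n1,n5
  Y(R1) = 0.05128+0.000j S between n3,n0
  Y(R2) = 0.0006452+0.000j S between n3,n4
  Y(R3) = 0.02959+0.000j S between n4,n2
  Y(R4) = 0.0003891+0.000j S between n3,n5
  Y(R5) = 0.0002525+0.000j S between n1,n2
  I1: injects 0.41 A into n1 (from n3)
  Y(R6) = 0.02740+0.000j S between n3,n0
  Y(R7) = 0.03175+0.000j S between n0,n4
  Y(R8) = 0.006369+0.000j S between n1,n5
  Y(C2) = 0.000+0.01270j S between n5,n2
  Y(L1) = 0.000-0.03214j S between n3,n5
  Y(R9) = 0.7519+0.000j S between n3,n0
  Y(R10) = 0.03676+0.000j S between n5,n0
  V1: constraint V(n4)−V(n0) = 16
Assemble and solve the 6×6 MNA system:
  V(n1)=8.093+0.7730j  V(n2)=11.75-1.887j  V(n3)=-0.1589-0.2845j  V(n4)=16.00+0.000j  V(n5)=7.297+7.950j
  i(V1)=-0.6442-0.05602j

11.75-1.887j V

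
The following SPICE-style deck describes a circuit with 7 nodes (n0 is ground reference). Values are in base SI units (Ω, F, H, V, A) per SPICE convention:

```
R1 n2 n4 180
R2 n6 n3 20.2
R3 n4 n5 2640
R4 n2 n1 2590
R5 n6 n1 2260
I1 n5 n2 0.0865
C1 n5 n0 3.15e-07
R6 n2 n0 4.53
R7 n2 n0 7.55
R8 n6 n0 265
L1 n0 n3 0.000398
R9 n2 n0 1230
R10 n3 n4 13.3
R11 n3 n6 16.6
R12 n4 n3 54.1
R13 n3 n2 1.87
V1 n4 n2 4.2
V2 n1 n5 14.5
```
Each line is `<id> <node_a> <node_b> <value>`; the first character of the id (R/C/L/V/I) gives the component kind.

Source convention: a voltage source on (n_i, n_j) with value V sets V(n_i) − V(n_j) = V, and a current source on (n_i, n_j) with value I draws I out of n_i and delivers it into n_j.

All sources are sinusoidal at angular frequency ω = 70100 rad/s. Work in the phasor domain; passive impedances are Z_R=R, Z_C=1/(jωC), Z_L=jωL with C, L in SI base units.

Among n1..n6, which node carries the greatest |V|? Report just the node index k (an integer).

MNA unknowns: 6 node voltages V₁..V_6 plus 2 source currents (V1, V2)
R1: Y=0.005556+0.000j on G[2,4]
R2: Y=0.04950+0.000j on G[6,3]
R3: Y=0.0003788+0.000j on G[4,5]
R4: Y=0.0003861+0.000j on G[2,1]
R5: Y=0.0004425+0.000j on G[6,1]
I1: z[5]−=0.0865, z[2]+=0.0865
C1: Y=0.000+0.02208j on G[5,0]
R6: Y=0.2208+0.000j on G[2,0]
R7: Y=0.1325+0.000j on G[2,0]
R8: Y=0.003774+0.000j on G[6,0]
L1: Y=0.000-0.03584j on G[0,3]
R9: Y=0.0008130+0.000j on G[2,0]
R10: Y=0.07519+0.000j on G[3,4]
R11: Y=0.06024+0.000j on G[3,6]
R12: Y=0.01848+0.000j on G[4,3]
R13: Y=0.5348+0.000j on G[3,2]
V1: row V4−V2=4.2, i_V1 at 4,2
V2: row V1−V5=14.5, i_V2 at 1,5
solve → V1=14.27+4.350j, V2=0.2465+0.1005j, V3=0.8679+0.1520j, V4=4.446+0.1005j, V5=-0.2311+4.350j, V6=0.8912+0.1633j
aux → i_V1=-0.3603+0.006431j, i_V2=-0.01133-0.003494j

1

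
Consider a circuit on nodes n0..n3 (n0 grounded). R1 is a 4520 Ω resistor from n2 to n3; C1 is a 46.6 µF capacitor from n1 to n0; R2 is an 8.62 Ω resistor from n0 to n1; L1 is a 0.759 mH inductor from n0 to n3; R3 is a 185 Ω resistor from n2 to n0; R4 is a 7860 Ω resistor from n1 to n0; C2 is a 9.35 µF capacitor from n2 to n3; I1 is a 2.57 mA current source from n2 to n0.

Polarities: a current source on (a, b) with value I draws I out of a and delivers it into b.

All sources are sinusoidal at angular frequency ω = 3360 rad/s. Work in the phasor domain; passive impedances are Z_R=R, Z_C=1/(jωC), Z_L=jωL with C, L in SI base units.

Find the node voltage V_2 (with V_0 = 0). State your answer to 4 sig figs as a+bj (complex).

Apply KCL at each of the 3 non-ground nodes and solve the resulting linear system.
Node n1: branches {C1, R2, R4} → V_1 = 0.000+0.000j
Node n2: branches {R1, R3, C2, I1} → V_2 = -0.01215+0.07324j
Node n3: branches {R1, L1, C2} → V_3 = 0.001010-0.006387j

-0.01215+0.07324j V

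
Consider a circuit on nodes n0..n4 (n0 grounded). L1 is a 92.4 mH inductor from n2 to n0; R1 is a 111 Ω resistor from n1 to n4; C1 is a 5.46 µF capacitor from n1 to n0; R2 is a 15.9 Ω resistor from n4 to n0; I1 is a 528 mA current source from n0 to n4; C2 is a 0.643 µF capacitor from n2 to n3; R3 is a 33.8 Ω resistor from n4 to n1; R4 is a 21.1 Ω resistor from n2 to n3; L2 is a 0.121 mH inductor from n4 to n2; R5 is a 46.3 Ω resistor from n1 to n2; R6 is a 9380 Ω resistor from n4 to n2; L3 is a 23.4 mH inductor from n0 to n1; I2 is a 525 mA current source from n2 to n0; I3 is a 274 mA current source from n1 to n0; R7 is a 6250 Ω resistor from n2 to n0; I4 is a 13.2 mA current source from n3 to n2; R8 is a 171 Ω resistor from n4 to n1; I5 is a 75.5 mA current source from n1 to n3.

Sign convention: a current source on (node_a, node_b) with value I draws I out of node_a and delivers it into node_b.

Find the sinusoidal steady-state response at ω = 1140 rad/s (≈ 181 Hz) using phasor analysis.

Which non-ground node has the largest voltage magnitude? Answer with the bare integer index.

Apply KCL at each of the 4 non-ground nodes and solve the resulting linear system.
Node n1: branches {R1, C1, R3, R5, L3, I3, R8, I5} → V_1 = -4.615-4.729j
Node n2: branches {L1, C2, R4, L2, R5, R6, I2, R7, I4} → V_2 = -1.555-2.590j
Node n3: branches {C2, R4, I4, I5} → V_3 = -0.2410-2.610j
Node n4: branches {R1, R2, I1, R3, L2, R6, R8} → V_4 = -1.564-2.522j

1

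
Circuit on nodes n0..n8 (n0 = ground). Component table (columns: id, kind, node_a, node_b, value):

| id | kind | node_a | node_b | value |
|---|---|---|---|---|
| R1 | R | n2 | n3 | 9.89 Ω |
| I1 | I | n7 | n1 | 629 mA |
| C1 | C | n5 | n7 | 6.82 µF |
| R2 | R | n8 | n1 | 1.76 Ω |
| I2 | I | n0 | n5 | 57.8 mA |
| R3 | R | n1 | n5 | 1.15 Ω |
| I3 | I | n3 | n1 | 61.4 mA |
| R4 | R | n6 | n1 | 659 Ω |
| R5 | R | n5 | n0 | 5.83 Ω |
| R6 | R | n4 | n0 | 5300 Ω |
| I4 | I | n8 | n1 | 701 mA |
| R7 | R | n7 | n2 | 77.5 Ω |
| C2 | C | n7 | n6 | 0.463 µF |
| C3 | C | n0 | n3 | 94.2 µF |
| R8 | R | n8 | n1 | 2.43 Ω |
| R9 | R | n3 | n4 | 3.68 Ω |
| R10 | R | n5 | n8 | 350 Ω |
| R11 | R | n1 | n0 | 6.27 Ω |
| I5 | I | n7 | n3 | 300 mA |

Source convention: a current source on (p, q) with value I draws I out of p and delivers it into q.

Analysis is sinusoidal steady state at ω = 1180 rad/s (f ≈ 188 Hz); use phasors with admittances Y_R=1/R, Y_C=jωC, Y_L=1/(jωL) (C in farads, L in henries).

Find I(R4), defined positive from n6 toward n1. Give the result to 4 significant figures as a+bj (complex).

Element admittances at ω=1180 rad/s:
  Y(R1) = 0.1011+0.000j S between n2,n3
  I1: injects 0.629 A into n1 (from n7)
  Y(C1) = 0.000+0.008048j S between n5,n7
  Y(R2) = 0.5682+0.000j S between n8,n1
  I2: injects 0.0578 A into n5 (from n0)
  Y(R3) = 0.8696+0.000j S between n1,n5
  I3: injects 0.0614 A into n1 (from n3)
  Y(R4) = 0.001517+0.000j S between n6,n1
  Y(R5) = 0.1715+0.000j S between n5,n0
  Y(R6) = 0.0001887+0.000j S between n4,n0
  I4: injects 0.701 A into n1 (from n8)
  Y(R7) = 0.01290+0.000j S between n7,n2
  Y(C2) = 0.000+0.0005463j S between n7,n6
  Y(C3) = 0.000+0.1112j S between n0,n3
  Y(R8) = 0.4115+0.000j S between n8,n1
  Y(R9) = 0.2717+0.000j S between n3,n4
  Y(R10) = 0.002857+0.000j S between n5,n8
  Y(R11) = 0.1595+0.000j S between n1,n0
  I5: injects 0.3 A into n3 (from n7)
Assemble and solve the 8×8 MNA system:
  V(n1)=1.467-1.125j  V(n2)=-2.120+7.091j  V(n3)=3.632+3.092j  V(n4)=3.629+3.090j  V(n5)=0.9729-1.311j  V(n6)=-16.72-12.10j  V(n7)=-47.20+38.42j  V(n8)=0.7520-1.125j

-0.02760-0.01665j A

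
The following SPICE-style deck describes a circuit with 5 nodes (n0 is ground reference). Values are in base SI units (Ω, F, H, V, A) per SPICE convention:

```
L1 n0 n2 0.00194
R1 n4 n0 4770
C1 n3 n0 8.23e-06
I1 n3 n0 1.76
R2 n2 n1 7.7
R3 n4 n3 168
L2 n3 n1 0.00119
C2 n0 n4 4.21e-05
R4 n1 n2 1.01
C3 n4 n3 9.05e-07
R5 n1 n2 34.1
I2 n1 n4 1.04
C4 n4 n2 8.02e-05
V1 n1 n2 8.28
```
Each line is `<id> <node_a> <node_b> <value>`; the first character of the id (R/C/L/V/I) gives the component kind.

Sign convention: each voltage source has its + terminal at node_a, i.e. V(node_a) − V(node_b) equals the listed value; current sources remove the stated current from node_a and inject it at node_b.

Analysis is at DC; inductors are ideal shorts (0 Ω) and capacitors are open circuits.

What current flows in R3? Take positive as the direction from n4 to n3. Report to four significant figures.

Apply KCL at each of the 4 non-ground nodes and solve the resulting linear system.
Node n1: branches {R2, L2, R4, R5, I2, V1} → V_1 = 8.280
Node n2: branches {L1, R2, R4, R5, C4, V1} → V_2 = 0.000
Node n3: branches {C1, I1, R3, L2, C3} → V_3 = 8.280
Node n4: branches {R1, R3, C2, C3, I2, C4} → V_4 = 176.8
Source currents: i(L1)=1.797, i(L2)=-0.7571, i(V1)=-11.31

1.003 A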